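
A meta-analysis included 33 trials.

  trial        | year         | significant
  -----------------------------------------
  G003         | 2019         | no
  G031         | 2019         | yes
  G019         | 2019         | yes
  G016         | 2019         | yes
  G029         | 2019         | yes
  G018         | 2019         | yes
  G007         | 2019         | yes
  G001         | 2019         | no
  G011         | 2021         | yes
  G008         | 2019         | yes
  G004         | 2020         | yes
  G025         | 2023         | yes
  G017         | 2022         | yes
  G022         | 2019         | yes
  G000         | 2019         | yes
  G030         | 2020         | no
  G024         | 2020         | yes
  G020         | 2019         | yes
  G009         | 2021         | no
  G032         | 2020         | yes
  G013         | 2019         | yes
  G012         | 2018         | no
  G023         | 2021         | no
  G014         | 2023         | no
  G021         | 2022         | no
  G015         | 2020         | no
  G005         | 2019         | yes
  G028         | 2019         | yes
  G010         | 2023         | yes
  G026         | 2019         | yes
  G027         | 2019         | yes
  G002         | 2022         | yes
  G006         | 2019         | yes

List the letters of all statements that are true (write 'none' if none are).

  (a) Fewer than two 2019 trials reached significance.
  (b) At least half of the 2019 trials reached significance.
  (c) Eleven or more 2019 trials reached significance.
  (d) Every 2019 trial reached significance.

|A| = 18, |A ∩ B| = 16, |A ∖ B| = 2.
(a) |A ∩ B| < 2: fails.
(b) |A ∩ B| ≥ |A ∖ B|: holds.
(c) |A ∩ B| ≥ 11: holds.
(d) A ⊆ B, i.e. every element of A is in B (|A ∖ B| = 0): fails.

(b), (c)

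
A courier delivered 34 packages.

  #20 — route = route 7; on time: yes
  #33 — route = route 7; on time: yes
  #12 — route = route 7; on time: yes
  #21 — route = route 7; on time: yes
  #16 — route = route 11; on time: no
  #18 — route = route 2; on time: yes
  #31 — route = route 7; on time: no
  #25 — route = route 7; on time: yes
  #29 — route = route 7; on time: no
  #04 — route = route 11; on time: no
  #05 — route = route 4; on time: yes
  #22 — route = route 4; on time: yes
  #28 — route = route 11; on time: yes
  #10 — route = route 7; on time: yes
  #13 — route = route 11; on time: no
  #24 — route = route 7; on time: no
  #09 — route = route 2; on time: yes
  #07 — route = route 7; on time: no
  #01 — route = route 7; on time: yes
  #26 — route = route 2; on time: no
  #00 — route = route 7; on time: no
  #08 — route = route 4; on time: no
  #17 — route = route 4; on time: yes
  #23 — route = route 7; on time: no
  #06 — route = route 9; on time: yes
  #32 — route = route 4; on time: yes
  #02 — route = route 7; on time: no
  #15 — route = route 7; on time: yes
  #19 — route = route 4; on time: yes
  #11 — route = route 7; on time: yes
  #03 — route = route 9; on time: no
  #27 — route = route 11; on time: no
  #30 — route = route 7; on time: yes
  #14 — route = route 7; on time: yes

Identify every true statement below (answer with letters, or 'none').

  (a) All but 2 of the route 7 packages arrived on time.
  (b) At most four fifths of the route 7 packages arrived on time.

|A| = 18, |A ∩ B| = 11, |A ∖ B| = 7.
(a) |A ∖ B| = 2: fails.
(b) |A ∩ B| / |A| ≤ 4/5: holds.

(b)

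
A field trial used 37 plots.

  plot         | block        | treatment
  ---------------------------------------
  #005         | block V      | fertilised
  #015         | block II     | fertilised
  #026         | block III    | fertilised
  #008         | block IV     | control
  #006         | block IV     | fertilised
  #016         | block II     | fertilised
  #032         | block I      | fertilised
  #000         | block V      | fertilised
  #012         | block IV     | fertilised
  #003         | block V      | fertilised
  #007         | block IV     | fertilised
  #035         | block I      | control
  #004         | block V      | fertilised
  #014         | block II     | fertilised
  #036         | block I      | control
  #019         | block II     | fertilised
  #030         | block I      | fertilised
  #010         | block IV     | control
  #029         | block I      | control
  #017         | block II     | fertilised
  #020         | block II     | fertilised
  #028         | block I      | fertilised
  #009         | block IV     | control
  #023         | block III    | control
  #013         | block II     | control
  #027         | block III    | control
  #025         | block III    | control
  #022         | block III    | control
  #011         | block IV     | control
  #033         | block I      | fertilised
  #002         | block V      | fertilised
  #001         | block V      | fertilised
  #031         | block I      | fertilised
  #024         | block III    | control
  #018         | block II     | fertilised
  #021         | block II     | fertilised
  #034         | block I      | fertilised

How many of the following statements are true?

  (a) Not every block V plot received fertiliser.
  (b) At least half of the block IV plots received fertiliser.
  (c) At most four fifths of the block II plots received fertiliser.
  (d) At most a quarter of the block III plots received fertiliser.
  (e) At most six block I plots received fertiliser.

2

(a) block V: |A| = 6, |A ∩ B| = 6; needs A ⊄ B (|A ∖ B| ≥ 1) — false.
(b) block IV: |A| = 7, |A ∩ B| = 3; needs |A ∩ B| ≥ |A ∖ B| — false.
(c) block II: |A| = 9, |A ∩ B| = 8; needs |A ∩ B| / |A| ≤ 4/5 — false.
(d) block III: |A| = 6, |A ∩ B| = 1; needs |A ∩ B| / |A| ≤ 1/4 — true.
(e) block I: |A| = 9, |A ∩ B| = 6; needs |A ∩ B| ≤ 6 — true.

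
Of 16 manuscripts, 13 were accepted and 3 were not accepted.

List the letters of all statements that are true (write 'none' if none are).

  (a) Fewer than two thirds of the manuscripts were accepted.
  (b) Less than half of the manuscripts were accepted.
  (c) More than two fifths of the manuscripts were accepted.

|A| = 16, |A ∩ B| = 13, |A ∖ B| = 3.
(a) |A ∩ B| / |A| < 2/3: fails.
(b) |A ∩ B| < |A ∖ B|: fails.
(c) |A ∩ B| / |A| > 2/5: holds.

(c)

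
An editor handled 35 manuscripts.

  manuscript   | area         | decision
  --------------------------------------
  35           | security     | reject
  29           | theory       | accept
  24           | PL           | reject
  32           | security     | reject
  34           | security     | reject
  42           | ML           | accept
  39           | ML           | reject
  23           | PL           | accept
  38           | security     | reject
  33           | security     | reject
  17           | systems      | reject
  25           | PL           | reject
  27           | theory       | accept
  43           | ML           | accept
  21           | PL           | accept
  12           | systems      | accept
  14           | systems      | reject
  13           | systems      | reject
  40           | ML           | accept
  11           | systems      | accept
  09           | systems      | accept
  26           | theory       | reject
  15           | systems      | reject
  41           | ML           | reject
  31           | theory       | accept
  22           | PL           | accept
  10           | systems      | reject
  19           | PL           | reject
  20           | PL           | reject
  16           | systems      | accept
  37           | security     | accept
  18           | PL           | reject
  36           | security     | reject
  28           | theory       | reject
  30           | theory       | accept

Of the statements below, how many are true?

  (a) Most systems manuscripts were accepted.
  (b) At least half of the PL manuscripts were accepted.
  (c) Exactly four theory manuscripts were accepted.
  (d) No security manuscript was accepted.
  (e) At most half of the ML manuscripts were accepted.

(a) systems: |A| = 9, |A ∩ B| = 4; needs |A ∩ B| > |A ∖ B| — false.
(b) PL: |A| = 8, |A ∩ B| = 3; needs |A ∩ B| ≥ |A ∖ B| — false.
(c) theory: |A| = 6, |A ∩ B| = 4; needs |A ∩ B| = 4 — true.
(d) security: |A| = 7, |A ∩ B| = 1; needs A ∩ B = ∅ (|A ∩ B| = 0) — false.
(e) ML: |A| = 5, |A ∩ B| = 3; needs |A ∩ B| ≤ |A ∖ B| — false.

1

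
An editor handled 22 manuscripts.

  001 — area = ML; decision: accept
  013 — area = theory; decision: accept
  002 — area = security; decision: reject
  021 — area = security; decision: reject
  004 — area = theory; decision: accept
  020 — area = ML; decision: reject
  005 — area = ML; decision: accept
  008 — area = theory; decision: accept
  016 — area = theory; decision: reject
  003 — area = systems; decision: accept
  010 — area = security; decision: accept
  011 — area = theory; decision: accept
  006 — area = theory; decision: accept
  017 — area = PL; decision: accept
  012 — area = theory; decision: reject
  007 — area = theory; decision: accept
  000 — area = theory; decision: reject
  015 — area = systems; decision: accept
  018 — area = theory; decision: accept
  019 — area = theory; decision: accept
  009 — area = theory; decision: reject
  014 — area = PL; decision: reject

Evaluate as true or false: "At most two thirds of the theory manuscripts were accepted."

'At most two thirds of the theory manuscripts were accepted' holds iff |A ∩ B| / |A| ≤ 2/3.
A (the restrictor) = {013, 004, 008, 016, 011, 006, 012, 007, 000, 018, 019, 009}, |A| = 12.
A ∩ B = {013, 004, 008, 011, 006, 007, 018, 019}, so |A ∩ B| = 8.
A ∖ B = {016, 012, 000, 009}, so |A ∖ B| = 4.
|A ∩ B|/|A| = 8/12, so the statement is true.

True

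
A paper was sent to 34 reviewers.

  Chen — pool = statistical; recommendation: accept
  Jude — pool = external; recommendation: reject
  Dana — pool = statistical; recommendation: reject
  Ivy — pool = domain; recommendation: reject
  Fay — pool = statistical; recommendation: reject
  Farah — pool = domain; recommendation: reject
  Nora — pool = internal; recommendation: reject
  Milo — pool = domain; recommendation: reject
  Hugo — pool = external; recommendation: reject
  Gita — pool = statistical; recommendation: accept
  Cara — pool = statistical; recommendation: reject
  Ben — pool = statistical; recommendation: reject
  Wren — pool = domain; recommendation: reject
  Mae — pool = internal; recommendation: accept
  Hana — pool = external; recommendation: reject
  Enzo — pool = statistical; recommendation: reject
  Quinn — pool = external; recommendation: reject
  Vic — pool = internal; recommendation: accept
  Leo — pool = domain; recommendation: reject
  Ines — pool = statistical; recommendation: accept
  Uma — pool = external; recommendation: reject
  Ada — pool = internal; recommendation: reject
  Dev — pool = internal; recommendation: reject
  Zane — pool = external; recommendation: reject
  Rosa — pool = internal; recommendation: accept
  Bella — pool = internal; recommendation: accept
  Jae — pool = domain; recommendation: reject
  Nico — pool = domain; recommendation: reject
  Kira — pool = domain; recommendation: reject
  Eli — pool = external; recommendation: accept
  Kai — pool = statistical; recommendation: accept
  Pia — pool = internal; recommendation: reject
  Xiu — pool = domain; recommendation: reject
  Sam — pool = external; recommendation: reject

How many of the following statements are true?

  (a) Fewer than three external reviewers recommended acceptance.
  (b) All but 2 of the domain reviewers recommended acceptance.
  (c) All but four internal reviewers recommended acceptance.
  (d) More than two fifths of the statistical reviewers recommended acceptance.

3

(a) external: |A| = 8, |A ∩ B| = 1; needs |A ∩ B| < 3 — true.
(b) domain: |A| = 9, |A ∩ B| = 0; needs |A ∖ B| = 2 — false.
(c) internal: |A| = 8, |A ∩ B| = 4; needs |A ∖ B| = 4 — true.
(d) statistical: |A| = 9, |A ∩ B| = 4; needs |A ∩ B| / |A| > 2/5 — true.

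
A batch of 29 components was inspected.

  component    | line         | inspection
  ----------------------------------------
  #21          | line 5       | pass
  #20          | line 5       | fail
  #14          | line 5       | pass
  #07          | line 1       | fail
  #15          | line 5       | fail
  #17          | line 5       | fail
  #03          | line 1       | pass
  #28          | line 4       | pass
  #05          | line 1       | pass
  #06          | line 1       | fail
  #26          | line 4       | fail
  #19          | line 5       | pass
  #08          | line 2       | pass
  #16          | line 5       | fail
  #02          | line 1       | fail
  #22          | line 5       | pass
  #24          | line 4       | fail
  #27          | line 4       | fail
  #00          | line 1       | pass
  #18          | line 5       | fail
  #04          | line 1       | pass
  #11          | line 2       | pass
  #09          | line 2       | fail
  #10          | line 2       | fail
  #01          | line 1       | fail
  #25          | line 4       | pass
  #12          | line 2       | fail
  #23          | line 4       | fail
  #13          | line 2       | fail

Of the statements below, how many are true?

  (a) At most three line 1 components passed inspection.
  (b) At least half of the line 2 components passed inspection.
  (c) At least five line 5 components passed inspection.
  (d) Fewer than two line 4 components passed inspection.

(a) line 1: |A| = 8, |A ∩ B| = 4; needs |A ∩ B| ≤ 3 — false.
(b) line 2: |A| = 6, |A ∩ B| = 2; needs |A ∩ B| ≥ |A ∖ B| — false.
(c) line 5: |A| = 9, |A ∩ B| = 4; needs |A ∩ B| ≥ 5 — false.
(d) line 4: |A| = 6, |A ∩ B| = 2; needs |A ∩ B| < 2 — false.

0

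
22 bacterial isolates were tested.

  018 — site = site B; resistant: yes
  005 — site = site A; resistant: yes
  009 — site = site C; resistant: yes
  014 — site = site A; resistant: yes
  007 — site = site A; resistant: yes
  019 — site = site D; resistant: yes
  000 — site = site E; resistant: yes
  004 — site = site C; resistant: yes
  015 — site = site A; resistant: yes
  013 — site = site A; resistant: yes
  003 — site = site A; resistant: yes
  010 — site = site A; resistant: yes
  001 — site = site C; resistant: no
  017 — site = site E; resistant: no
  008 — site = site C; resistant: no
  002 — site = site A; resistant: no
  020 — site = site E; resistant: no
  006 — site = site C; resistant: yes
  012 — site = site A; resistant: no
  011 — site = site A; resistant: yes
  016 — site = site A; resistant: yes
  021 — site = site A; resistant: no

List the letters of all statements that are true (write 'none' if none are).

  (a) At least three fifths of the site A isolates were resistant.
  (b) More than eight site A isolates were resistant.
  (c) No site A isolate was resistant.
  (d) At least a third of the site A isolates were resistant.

(a), (b), (d)

|A| = 12, |A ∩ B| = 9, |A ∖ B| = 3.
(a) |A ∩ B| / |A| ≥ 3/5: holds.
(b) |A ∩ B| > 8: holds.
(c) A ∩ B = ∅ (|A ∩ B| = 0): fails.
(d) |A ∩ B| / |A| ≥ 1/3: holds.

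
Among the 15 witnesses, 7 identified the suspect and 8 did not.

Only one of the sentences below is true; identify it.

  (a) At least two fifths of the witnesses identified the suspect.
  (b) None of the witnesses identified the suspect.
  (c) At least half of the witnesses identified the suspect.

(a)

|A| = 15, |A ∩ B| = 7, |A ∖ B| = 8.
(a) requires |A ∩ B| / |A| ≥ 2/5: true.
(b) requires A ∩ B = ∅ (|A ∩ B| = 0): false.
(c) requires |A ∩ B| ≥ |A ∖ B|: false.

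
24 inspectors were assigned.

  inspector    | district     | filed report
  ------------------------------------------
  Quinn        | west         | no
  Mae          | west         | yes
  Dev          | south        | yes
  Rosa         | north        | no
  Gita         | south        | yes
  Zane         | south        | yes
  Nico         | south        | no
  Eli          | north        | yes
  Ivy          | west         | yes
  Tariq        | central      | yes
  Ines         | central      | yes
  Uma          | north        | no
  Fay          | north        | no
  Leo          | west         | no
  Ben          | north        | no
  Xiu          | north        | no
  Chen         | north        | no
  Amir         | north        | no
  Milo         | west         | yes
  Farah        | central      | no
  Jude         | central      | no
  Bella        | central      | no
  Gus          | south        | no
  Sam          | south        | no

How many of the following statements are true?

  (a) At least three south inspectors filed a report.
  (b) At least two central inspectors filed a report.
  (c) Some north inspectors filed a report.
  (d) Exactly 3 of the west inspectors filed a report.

(a) south: |A| = 6, |A ∩ B| = 3; needs |A ∩ B| ≥ 3 — true.
(b) central: |A| = 5, |A ∩ B| = 2; needs |A ∩ B| ≥ 2 — true.
(c) north: |A| = 8, |A ∩ B| = 1; needs A ∩ B ≠ ∅ (|A ∩ B| ≥ 1) — true.
(d) west: |A| = 5, |A ∩ B| = 3; needs |A ∩ B| = 3 — true.

4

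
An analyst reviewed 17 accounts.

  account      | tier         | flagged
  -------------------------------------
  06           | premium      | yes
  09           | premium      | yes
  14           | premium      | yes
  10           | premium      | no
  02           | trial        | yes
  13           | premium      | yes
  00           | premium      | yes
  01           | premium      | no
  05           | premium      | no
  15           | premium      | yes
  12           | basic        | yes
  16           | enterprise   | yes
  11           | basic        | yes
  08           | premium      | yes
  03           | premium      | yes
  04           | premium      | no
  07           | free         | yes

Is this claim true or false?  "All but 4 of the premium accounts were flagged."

True

Truth condition: |A ∖ B| = 4.
A (the restrictor) = {06, 09, 14, 10, 13, 00, 01, 05, 15, 08, 03, 04}, |A| = 12.
A ∖ B = {10, 01, 05, 04}, so |A ∖ B| = 4.
|A ∖ B| = 4, so the statement is true.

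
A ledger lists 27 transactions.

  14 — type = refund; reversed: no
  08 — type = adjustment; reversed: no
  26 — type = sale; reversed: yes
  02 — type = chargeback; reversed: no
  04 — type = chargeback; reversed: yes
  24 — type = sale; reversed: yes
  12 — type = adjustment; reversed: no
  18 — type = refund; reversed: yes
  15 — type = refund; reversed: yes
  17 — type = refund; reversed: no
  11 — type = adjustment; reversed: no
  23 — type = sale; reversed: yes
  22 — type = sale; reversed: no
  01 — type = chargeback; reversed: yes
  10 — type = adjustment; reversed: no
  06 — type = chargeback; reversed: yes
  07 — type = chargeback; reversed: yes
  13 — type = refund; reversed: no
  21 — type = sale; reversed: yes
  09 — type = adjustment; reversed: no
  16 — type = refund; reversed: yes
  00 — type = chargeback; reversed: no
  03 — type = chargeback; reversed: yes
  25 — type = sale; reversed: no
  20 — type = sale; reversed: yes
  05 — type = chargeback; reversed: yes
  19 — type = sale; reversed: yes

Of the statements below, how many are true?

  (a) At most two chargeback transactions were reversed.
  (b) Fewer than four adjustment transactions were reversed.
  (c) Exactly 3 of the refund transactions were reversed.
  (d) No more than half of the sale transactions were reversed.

2

(a) chargeback: |A| = 8, |A ∩ B| = 6; needs |A ∩ B| ≤ 2 — false.
(b) adjustment: |A| = 5, |A ∩ B| = 0; needs |A ∩ B| < 4 — true.
(c) refund: |A| = 6, |A ∩ B| = 3; needs |A ∩ B| = 3 — true.
(d) sale: |A| = 8, |A ∩ B| = 6; needs |A ∩ B| ≤ |A ∖ B| — false.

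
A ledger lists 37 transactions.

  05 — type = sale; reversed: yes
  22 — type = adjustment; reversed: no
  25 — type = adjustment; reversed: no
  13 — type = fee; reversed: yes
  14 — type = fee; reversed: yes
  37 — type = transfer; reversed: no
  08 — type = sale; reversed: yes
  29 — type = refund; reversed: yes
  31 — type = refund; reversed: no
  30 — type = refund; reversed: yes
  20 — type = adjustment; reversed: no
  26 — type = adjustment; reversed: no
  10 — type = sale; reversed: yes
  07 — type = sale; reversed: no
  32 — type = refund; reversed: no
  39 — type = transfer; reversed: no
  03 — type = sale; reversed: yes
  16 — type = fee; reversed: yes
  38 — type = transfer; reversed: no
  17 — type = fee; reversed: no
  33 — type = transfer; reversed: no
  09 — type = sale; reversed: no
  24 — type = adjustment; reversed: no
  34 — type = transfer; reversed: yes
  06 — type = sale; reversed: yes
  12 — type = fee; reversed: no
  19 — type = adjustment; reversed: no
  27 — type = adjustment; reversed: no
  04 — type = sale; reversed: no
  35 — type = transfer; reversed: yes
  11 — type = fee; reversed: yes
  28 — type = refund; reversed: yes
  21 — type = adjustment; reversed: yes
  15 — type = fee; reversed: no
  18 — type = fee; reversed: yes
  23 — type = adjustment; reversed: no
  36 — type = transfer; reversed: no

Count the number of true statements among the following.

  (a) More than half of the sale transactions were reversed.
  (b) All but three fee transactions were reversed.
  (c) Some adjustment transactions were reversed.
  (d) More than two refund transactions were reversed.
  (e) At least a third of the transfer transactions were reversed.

(a) sale: |A| = 8, |A ∩ B| = 5; needs |A ∩ B| > |A ∖ B| — true.
(b) fee: |A| = 8, |A ∩ B| = 5; needs |A ∖ B| = 3 — true.
(c) adjustment: |A| = 9, |A ∩ B| = 1; needs A ∩ B ≠ ∅ (|A ∩ B| ≥ 1) — true.
(d) refund: |A| = 5, |A ∩ B| = 3; needs |A ∩ B| > 2 — true.
(e) transfer: |A| = 7, |A ∩ B| = 2; needs |A ∩ B| / |A| ≥ 1/3 — false.

4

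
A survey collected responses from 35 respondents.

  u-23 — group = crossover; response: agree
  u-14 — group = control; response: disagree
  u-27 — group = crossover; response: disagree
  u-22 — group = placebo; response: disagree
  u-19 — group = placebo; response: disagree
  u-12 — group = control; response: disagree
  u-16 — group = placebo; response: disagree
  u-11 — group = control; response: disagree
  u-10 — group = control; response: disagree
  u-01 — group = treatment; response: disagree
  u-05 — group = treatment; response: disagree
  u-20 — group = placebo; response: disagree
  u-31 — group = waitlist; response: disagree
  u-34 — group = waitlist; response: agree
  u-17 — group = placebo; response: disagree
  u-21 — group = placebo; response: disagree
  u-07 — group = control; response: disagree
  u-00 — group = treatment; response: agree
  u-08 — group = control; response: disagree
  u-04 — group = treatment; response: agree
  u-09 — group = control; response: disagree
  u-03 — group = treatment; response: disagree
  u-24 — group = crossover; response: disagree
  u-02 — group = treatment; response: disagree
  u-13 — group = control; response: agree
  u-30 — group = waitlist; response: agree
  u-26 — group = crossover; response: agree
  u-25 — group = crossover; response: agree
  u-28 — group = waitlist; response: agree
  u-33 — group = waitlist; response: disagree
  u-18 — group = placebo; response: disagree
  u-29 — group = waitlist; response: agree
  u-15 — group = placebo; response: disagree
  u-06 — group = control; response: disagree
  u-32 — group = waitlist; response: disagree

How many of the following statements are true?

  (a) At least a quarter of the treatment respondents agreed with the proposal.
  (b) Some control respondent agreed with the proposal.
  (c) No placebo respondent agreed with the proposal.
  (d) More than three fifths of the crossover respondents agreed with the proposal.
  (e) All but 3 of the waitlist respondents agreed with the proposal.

(a) treatment: |A| = 6, |A ∩ B| = 2; needs |A ∩ B| / |A| ≥ 1/4 — true.
(b) control: |A| = 9, |A ∩ B| = 1; needs A ∩ B ≠ ∅ (|A ∩ B| ≥ 1) — true.
(c) placebo: |A| = 8, |A ∩ B| = 0; needs A ∩ B = ∅ (|A ∩ B| = 0) — true.
(d) crossover: |A| = 5, |A ∩ B| = 3; needs |A ∩ B| / |A| > 3/5 — false.
(e) waitlist: |A| = 7, |A ∩ B| = 4; needs |A ∖ B| = 3 — true.

4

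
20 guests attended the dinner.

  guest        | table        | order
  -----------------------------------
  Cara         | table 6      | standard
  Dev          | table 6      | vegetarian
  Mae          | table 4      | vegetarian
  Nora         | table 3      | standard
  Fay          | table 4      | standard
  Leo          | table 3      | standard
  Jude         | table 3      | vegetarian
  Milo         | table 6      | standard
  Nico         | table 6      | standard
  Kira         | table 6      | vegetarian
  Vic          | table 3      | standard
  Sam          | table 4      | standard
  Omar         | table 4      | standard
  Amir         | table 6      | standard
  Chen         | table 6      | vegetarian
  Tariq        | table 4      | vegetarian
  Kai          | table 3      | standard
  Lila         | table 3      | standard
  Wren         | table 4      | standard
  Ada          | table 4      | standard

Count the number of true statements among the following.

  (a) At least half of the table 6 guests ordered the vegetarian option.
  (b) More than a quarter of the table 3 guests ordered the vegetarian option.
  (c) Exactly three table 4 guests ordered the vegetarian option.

(a) table 6: |A| = 7, |A ∩ B| = 3; needs |A ∩ B| ≥ |A ∖ B| — false.
(b) table 3: |A| = 6, |A ∩ B| = 1; needs |A ∩ B| / |A| > 1/4 — false.
(c) table 4: |A| = 7, |A ∩ B| = 2; needs |A ∩ B| = 3 — false.

0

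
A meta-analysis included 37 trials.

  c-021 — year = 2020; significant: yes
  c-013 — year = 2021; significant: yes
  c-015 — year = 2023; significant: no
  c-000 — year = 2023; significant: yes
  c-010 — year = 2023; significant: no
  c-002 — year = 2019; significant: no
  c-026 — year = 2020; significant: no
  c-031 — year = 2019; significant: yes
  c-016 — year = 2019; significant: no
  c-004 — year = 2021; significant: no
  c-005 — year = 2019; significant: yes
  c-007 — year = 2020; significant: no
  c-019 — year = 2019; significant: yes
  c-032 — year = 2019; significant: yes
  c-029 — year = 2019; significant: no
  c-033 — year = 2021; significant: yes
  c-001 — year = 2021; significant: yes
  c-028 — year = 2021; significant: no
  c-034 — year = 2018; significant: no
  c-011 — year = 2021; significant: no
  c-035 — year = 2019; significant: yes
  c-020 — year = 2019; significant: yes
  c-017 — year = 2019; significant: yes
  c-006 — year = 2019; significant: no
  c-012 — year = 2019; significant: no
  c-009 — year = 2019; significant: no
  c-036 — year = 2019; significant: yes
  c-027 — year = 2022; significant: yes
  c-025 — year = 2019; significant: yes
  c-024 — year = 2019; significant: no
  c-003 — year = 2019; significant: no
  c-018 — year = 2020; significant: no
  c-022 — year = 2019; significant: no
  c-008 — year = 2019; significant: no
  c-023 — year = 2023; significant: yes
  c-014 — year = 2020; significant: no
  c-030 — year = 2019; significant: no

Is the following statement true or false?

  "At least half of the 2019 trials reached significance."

'At least half of the 2019 trials reached significance' holds iff |A ∩ B| ≥ |A ∖ B|.
|A| = 20, |A ∩ B| = 9, |A ∖ B| = 11.
9 < 11, so the statement is false.

False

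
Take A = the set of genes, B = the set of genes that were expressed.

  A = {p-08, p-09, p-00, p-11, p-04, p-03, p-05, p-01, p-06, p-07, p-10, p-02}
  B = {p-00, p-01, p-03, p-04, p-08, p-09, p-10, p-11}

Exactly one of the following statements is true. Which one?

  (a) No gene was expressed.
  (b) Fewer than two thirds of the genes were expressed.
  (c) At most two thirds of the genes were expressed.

(c)

|A| = 12, |A ∩ B| = 8, |A ∖ B| = 4.
(a) requires A ∩ B = ∅ (|A ∩ B| = 0): false.
(b) requires |A ∩ B| / |A| < 2/3: false.
(c) requires |A ∩ B| / |A| ≤ 2/3: true.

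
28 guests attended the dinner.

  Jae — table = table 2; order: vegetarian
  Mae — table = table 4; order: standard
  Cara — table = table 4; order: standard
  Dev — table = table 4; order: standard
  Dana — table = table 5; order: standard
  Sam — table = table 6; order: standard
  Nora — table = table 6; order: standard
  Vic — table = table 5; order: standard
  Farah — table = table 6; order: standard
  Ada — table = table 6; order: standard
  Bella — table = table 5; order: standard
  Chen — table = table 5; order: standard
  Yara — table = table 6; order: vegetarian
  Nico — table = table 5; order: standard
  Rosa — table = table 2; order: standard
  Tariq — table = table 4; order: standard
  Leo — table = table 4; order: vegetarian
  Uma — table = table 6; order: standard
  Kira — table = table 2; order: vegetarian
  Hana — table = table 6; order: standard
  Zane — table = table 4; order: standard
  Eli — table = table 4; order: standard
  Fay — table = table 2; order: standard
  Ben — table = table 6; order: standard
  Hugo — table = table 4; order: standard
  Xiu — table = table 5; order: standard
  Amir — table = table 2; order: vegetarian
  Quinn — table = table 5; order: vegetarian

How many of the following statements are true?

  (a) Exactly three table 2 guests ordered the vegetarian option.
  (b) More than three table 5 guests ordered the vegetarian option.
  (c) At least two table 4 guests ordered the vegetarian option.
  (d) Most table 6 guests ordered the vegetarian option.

1

(a) table 2: |A| = 5, |A ∩ B| = 3; needs |A ∩ B| = 3 — true.
(b) table 5: |A| = 7, |A ∩ B| = 1; needs |A ∩ B| > 3 — false.
(c) table 4: |A| = 8, |A ∩ B| = 1; needs |A ∩ B| ≥ 2 — false.
(d) table 6: |A| = 8, |A ∩ B| = 1; needs |A ∩ B| > |A ∖ B| — false.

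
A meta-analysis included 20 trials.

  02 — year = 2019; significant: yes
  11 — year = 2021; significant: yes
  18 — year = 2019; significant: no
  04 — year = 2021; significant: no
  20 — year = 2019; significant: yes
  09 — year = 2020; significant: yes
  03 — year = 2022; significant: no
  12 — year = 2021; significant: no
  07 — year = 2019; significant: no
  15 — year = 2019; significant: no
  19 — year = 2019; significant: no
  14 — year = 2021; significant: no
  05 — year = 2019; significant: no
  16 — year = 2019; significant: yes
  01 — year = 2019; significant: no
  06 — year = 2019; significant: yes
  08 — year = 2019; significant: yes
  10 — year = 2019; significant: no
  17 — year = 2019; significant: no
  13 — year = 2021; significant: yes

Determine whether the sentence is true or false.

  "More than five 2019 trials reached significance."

Truth condition: |A ∩ B| > 5.
A (the restrictor) = {02, 18, 20, 07, 15, 19, 05, 16, 01, 06, 08, 10, 17}, |A| = 13.
A ∩ B = {02, 20, 16, 06, 08}, so |A ∩ B| = 5.
|A ∩ B| = 5, so the statement is false.

False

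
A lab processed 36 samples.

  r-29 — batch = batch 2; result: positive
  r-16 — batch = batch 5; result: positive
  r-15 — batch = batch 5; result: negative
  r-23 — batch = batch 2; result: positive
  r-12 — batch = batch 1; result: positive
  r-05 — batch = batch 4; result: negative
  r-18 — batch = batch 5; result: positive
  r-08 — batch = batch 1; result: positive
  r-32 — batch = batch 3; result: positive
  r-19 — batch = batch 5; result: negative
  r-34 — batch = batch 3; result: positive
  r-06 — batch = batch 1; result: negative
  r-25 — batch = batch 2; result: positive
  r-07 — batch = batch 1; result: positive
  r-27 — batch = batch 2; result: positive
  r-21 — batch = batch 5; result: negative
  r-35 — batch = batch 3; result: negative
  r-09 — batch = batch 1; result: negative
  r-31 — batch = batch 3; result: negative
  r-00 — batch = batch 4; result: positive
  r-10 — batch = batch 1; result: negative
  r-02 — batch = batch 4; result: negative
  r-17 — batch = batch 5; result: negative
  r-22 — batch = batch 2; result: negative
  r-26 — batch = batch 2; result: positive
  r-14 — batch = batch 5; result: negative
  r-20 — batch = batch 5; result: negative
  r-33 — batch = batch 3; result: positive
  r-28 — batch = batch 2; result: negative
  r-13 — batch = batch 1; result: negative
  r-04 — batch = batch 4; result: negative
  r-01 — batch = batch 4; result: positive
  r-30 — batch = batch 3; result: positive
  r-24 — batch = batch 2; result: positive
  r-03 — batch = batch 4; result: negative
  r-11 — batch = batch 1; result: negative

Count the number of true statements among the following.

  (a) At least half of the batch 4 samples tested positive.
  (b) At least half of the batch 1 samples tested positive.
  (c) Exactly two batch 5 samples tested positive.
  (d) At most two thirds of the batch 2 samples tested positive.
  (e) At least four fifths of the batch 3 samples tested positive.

1

(a) batch 4: |A| = 6, |A ∩ B| = 2; needs |A ∩ B| ≥ |A ∖ B| — false.
(b) batch 1: |A| = 8, |A ∩ B| = 3; needs |A ∩ B| ≥ |A ∖ B| — false.
(c) batch 5: |A| = 8, |A ∩ B| = 2; needs |A ∩ B| = 2 — true.
(d) batch 2: |A| = 8, |A ∩ B| = 6; needs |A ∩ B| / |A| ≤ 2/3 — false.
(e) batch 3: |A| = 6, |A ∩ B| = 4; needs |A ∩ B| / |A| ≥ 4/5 — false.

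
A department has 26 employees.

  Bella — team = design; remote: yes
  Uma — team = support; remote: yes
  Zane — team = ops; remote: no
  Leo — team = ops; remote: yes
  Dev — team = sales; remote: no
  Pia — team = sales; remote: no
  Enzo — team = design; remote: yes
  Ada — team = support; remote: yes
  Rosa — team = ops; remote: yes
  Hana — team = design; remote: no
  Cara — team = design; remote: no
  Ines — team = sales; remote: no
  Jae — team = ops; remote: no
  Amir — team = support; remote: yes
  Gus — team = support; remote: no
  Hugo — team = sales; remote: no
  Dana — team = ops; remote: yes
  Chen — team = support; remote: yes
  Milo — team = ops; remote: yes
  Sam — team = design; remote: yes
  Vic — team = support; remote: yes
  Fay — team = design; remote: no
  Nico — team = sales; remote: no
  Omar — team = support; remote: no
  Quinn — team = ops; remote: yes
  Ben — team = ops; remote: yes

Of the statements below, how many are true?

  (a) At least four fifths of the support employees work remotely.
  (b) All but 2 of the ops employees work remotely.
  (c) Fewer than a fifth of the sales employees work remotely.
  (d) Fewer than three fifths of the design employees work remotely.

3

(a) support: |A| = 7, |A ∩ B| = 5; needs |A ∩ B| / |A| ≥ 4/5 — false.
(b) ops: |A| = 8, |A ∩ B| = 6; needs |A ∖ B| = 2 — true.
(c) sales: |A| = 5, |A ∩ B| = 0; needs |A ∩ B| / |A| < 1/5 — true.
(d) design: |A| = 6, |A ∩ B| = 3; needs |A ∩ B| / |A| < 3/5 — true.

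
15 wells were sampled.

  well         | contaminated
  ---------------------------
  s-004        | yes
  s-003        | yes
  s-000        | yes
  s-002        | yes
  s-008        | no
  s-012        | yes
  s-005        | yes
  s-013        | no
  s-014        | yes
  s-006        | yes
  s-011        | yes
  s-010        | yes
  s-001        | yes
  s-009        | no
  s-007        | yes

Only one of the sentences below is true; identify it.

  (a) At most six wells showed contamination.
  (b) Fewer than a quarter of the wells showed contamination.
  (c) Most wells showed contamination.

(c)

|A| = 15, |A ∩ B| = 12, |A ∖ B| = 3.
(a) requires |A ∩ B| ≤ 6: false.
(b) requires |A ∩ B| / |A| < 1/4: false.
(c) requires |A ∩ B| > |A ∖ B|: true.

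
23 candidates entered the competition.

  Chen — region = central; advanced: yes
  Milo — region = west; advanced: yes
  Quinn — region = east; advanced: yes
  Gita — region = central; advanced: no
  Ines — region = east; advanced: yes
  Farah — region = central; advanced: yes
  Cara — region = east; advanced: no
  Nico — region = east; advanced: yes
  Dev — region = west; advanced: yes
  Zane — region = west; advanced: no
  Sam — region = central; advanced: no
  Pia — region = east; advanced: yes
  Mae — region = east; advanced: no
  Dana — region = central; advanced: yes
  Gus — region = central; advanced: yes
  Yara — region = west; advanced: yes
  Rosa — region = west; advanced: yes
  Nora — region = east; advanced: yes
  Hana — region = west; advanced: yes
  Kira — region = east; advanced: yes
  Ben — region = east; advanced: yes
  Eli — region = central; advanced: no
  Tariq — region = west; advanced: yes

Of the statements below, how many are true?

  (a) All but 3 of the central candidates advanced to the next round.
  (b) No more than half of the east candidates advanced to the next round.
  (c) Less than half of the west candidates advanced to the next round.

(a) central: |A| = 7, |A ∩ B| = 4; needs |A ∖ B| = 3 — true.
(b) east: |A| = 9, |A ∩ B| = 7; needs |A ∩ B| ≤ |A ∖ B| — false.
(c) west: |A| = 7, |A ∩ B| = 6; needs |A ∩ B| < |A ∖ B| — false.

1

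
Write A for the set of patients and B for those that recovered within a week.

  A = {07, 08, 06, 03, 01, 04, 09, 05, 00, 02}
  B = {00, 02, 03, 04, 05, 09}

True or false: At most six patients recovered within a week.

The determiner here denotes the relation: |A ∩ B| ≤ 6.
A (the restrictor) = {07, 08, 06, 03, 01, 04, 09, 05, 00, 02}, |A| = 10.
A ∩ B = {03, 04, 09, 05, 00, 02}, so |A ∩ B| = 6.
|A ∩ B| = 6, so the statement is true.

True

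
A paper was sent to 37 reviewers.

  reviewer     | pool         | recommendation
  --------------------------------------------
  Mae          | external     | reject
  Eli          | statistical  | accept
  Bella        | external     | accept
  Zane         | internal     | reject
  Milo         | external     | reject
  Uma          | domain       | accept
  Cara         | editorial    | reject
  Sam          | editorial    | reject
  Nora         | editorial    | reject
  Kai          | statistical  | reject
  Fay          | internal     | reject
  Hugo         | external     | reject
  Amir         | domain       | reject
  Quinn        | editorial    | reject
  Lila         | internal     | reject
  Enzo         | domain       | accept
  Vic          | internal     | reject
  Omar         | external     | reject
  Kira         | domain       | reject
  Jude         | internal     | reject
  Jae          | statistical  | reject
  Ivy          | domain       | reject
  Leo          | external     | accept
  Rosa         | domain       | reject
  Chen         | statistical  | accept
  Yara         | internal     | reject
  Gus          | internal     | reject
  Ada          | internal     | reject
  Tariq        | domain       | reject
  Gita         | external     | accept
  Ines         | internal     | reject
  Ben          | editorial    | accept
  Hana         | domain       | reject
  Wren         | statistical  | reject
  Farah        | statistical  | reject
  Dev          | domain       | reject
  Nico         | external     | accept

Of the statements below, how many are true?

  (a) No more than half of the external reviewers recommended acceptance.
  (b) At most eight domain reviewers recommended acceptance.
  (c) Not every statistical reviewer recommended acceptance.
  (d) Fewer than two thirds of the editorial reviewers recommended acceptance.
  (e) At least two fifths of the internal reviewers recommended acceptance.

(a) external: |A| = 8, |A ∩ B| = 4; needs |A ∩ B| ≤ |A ∖ B| — true.
(b) domain: |A| = 9, |A ∩ B| = 2; needs |A ∩ B| ≤ 8 — true.
(c) statistical: |A| = 6, |A ∩ B| = 2; needs A ⊄ B (|A ∖ B| ≥ 1) — true.
(d) editorial: |A| = 5, |A ∩ B| = 1; needs |A ∩ B| / |A| < 2/3 — true.
(e) internal: |A| = 9, |A ∩ B| = 0; needs |A ∩ B| / |A| ≥ 2/5 — false.

4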